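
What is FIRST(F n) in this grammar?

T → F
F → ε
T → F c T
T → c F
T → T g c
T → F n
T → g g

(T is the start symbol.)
FIRST sets of the non-terminals involved (from the grammar, by fixed-point iteration):
  FIRST(F) = { ε }

To compute FIRST(F n), process the symbols left to right:
Symbol F is a non-terminal. Add FIRST(F) \ {ε} = { }
F is nullable (ε ∈ FIRST(F)), continue to the next symbol.
Symbol n is a terminal. Add 'n' and stop.
FIRST(F n) = { 'n' }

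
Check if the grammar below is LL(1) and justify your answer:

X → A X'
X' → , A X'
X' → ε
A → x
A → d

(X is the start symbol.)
Yes, the grammar is LL(1).

Relevant sets:
  FOLLOW(X') = { $ }

For X':
  PREDICT(X' → ',' A X') = { ',' }
  PREDICT(X' → ε) = { $ }
For A:
  PREDICT(A → x) = { 'x' }
  PREDICT(A → d) = { 'd' }
X has a single production, so nothing to check there.

All predict sets are disjoint. The grammar IS LL(1).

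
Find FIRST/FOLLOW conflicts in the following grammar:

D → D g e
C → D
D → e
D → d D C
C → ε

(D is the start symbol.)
Yes. C → D with FOLLOW(C) on { 'd', 'e' }

A FIRST/FOLLOW conflict occurs when a non-terminal N has a nullable alternative N → β (β ⇒* ε) and another alternative N → α with FIRST(α) ∩ FOLLOW(N) ≠ ∅: on such a lookahead the parser cannot decide between expanding α and letting N vanish via β.

Nullable non-terminals: C.
FIRST sets used below: FIRST(D) = { 'd', 'e' }

C: nullable alternative(s) C → ε; FOLLOW(C) = { $, 'd', 'e', 'g' }
  C → D: FIRST \ {ε} = { 'd', 'e' } — overlaps FOLLOW(C) on { 'd', 'e' }: CONFLICT
  C → ε: FIRST \ {ε} = { } — this is the only nullable alternative, skip

D has no nullable alternative, so no FIRST/FOLLOW check is needed there.

So the grammar has 1 FIRST/FOLLOW conflict (marked CONFLICT above).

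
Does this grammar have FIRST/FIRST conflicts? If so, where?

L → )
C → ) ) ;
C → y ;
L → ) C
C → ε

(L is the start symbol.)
Yes. L → ')' / L → ')' C on { ')' }

Productions for L:
  L → ): FIRST = { ')' }
  L → ) C: FIRST = { ')' }
Productions for C:
  C → ) ) ;: FIRST = { ')' }
  C → y ;: FIRST = { 'y' }
  C → ε: FIRST = { ε }

Conflict for L: L → ) and L → ) C
  Overlap: { ')' }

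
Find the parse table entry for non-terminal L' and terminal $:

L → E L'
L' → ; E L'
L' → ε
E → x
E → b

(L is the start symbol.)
To find M[L', $], we find productions for L' where $ is in the predict set (PREDICT(N → α) = (FIRST(α) \ {ε}) ∪ (FOLLOW(N) if α ⇒* ε)).

Relevant sets:
  FOLLOW(L') = { $ }

L' → ; E L': PREDICT = { ';' }
L' → ε: PREDICT = { $ }
  $ is in predict set, so this production goes in M[L', $]

M[L', $] = L' → ε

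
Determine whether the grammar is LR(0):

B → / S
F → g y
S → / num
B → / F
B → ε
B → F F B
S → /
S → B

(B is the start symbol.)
Augment with B' → B and build the canonical LR(0) collection (I0 = CLOSURE({[B' → . B]}), then GOTO on every symbol after a dot until no new states appear). It has 13 states:
  I0: { [B → . / F], [B → . / S], [B → . F F B], [B → .], [B' → . B], [F → . g y] }  — shift, reduce
  I1: { [B → . / F], [B → . / S], [B → . F F B], [B → .], [B → / . F], [B → / . S], [F → . g y], [S → . / num], [S → . /], [S → . B] }  — shift, reduce
  I2: { [B' → B .] }  — accept
  I3: { [B → F . F B], [F → . g y] }  — shift
  I4: { [F → g . y] }  — shift
  I5: { [F → g y .] }  — reduce
  I6: { [B → . / F], [B → . / S], [B → . F F B], [B → .], [B → F F . B], [F → . g y] }  — shift, reduce
  I7: { [B → F F B .] }  — reduce
  I8: { [B → . / F], [B → . / S], [B → . F F B], [B → .], [B → / . F], [B → / . S], [F → . g y], [S → . / num], [S → . /], [S → . B], [S → / . num], [S → / .] }  — shift, 2 reduces
  I9: { [S → B .] }  — reduce
  I10: { [B → / F .], [B → F . F B], [F → . g y] }  — shift, reduce
  I11: { [B → / S .] }  — reduce
  I12: { [S → / num .] }  — reduce

Conflict in state I0:
  Shift-reduce conflict between [B → .] and [B → . / F]
So the grammar is NOT LR(0).

Answer: No. Shift-reduce conflict between [B → .] and [B → . / F]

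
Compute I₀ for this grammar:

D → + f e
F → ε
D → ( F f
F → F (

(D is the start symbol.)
First, augment the grammar with D' → D
I₀ = CLOSURE({ [D' → . D] }):
  [D' → . D] has the dot before D: add [D → . + f e], [D → . ( F f]
No further items can be added.

I₀ = { [D → . ( F f], [D → . + f e], [D' → . D] }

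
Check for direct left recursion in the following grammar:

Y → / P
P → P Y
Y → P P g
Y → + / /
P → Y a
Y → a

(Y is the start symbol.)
Direct left recursion occurs when N → N α for some non-terminal N (the right-hand side begins with the left-hand side itself).

Y → / P: starts with '/'
P → P Y: LEFT RECURSIVE (starts with P)
Y → P P g: starts with P
Y → + / /: starts with '+'
P → Y a: starts with Y
Y → a: starts with a

The grammar has direct left recursion on: P.

Answer: Yes, P is left-recursive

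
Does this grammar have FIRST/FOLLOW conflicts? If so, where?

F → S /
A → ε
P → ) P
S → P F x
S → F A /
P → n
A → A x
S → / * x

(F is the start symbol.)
Nullable non-terminals: A.
FIRST sets used below: FIRST(A) = { 'x', ε }

A: nullable alternative(s) A → ε; FOLLOW(A) = { '/', 'x' }
  A → ε: FIRST \ {ε} = { } — this is the only nullable alternative, skip
  A → A x: FIRST \ {ε} = { 'x' } — overlaps FOLLOW(A) on { 'x' }: CONFLICT

F, P, S have no nullable alternative, so no FIRST/FOLLOW check is needed there.

So the grammar has 1 FIRST/FOLLOW conflict (marked CONFLICT above).

Answer: Yes. A → A x with FOLLOW(A) on { 'x' }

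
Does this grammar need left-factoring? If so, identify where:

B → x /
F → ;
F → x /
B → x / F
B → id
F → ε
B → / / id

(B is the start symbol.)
Yes, B has productions with common prefix 'x /'

Left-factoring is needed when two productions for the same non-terminal
share a common prefix on the right-hand side.

Productions for B:
  B → x /
  B → x / F
  B → id
  B → / / id
Productions for F:
  F → ;
  F → x /
  F → ε

Found common prefix 'x /' in productions for B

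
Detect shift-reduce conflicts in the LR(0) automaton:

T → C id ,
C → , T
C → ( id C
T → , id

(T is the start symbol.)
No shift-reduce conflicts

A shift-reduce conflict occurs when an LR(0) state has both:
  - a complete (reduce) item [A → α .] (dot at the end), and
  - a shift item [B → β . c γ] (dot before a terminal).

Augment with T' → T and build the canonical LR(0) collection (I0 = CLOSURE({[T' → . T]}), then GOTO on every symbol after a dot until no new states appear). It has 12 states:
  I0: { [C → . ( id C], [C → . , T], [T → . , id], [T → . C id ,], [T' → . T] }  — shift
  I1: { [C → ( . id C] }  — shift
  I2: { [C → , . T], [C → . ( id C], [C → . , T], [T → , . id], [T → . , id], [T → . C id ,] }  — shift
  I3: { [T → C . id ,] }  — shift
  I4: { [T' → T .] }  — accept
  I5: { [T → C id . ,] }  — shift
  I6: { [T → C id , .] }  — reduce
  I7: { [C → , T .] }  — reduce
  I8: { [T → , id .] }  — reduce
  I9: { [C → ( id . C], [C → . ( id C], [C → . , T] }  — shift
  I10: { [C → , . T], [C → . ( id C], [C → . , T], [T → . , id], [T → . C id ,] }  — shift
  I11: { [C → ( id C .] }  — reduce

No state contains both a complete item and a shift item.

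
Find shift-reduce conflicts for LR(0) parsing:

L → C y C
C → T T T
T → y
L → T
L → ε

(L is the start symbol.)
Augment with L' → L and build the canonical LR(0) collection (I0 = CLOSURE({[L' → . L]}), then GOTO on every symbol after a dot until no new states appear). It has 10 states:
  I0: { [C → . T T T], [L → . C y C], [L → . T], [L → .], [L' → . L], [T → . y] }  — shift, reduce
  I1: { [L → C . y C] }  — shift
  I2: { [L' → L .] }  — accept
  I3: { [C → T . T T], [L → T .], [T → . y] }  — shift, reduce
  I4: { [T → y .] }  — reduce
  I5: { [C → T T . T], [T → . y] }  — shift
  I6: { [C → T T T .] }  — reduce
  I7: { [C → . T T T], [L → C y . C], [T → . y] }  — shift
  I8: { [L → C y C .] }  — reduce
  I9: { [C → T . T T], [T → . y] }  — shift

I0 contains reduce item [L → .] and shift item [T → . y] — shift-reduce conflict.
I3 contains reduce item [L → T .] and shift item [T → . y] — shift-reduce conflict.

Answer: Yes — I0: [L → .] vs [T → . y]; I3: [L → T .] vs [T → . y]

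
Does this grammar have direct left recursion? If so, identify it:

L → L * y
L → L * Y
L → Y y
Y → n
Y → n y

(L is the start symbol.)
Direct left recursion occurs when N → N α for some non-terminal N (the right-hand side begins with the left-hand side itself).

L → L * y: LEFT RECURSIVE (starts with L)
L → L * Y: LEFT RECURSIVE (starts with L)
L → Y y: starts with Y
Y → n: starts with n
Y → n y: starts with n

The grammar has direct left recursion on: L.

Answer: Yes, L is left-recursive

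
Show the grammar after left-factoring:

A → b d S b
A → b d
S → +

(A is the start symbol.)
Left-factoring transforms A → αβ₁ | αβ₂ into A → αA' and A' → β₁ | β₂
(α is the longest common prefix among the alternatives). Repeat until
no nonterminal has two alternatives with a common prefix.

Round 1: A has alternatives sharing prefix 'b d'. Introduce A': A → b d A'
  Add: A' → S b
  Add: A' → ε

No remaining common prefixes — done.

Resulting grammar:
A → b d A'
A' → S b
A' → ε
S → +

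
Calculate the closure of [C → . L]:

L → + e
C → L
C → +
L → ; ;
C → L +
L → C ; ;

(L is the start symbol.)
To compute CLOSURE, for each item [A → α.Bβ] where B is a non-terminal, add [B → .γ] for all productions B → γ; repeat for the newly added items until nothing changes.

Start with: [C → . L]
  [C → . L] has the dot before L: add [L → . + e], [L → . ; ;], [L → . C ; ;]
  [L → . C ; ;] has the dot before C: add [C → . +], [C → . L +]
No further items can be added.

CLOSURE = { [C → . +], [C → . L +], [C → . L], [L → . + e], [L → . ; ;], [L → . C ; ;] }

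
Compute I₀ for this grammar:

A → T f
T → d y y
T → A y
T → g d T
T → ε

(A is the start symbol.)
First, augment the grammar with A' → A
I₀ = CLOSURE({ [A' → . A] }):
  [A' → . A] has the dot before A: add [A → . T f]
  [A → . T f] has the dot before T: add [T → . d y y], [T → . A y], [T → . g d T], [T → .]
No further items can be added.

I₀ = { [A → . T f], [A' → . A], [T → . A y], [T → . d y y], [T → . g d T], [T → .] }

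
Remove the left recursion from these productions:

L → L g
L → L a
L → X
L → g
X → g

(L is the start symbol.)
L → X L'
L → g L'
L' → g L'
L' → a L'
L' → ε
X → g

L is directly left-recursive. The standard transformation for
  A → A α₁ | ... | A α_m | β₁ | ... | β_n
is
  A  → β₁ A' | ... | β_n A'
  A' → α₁ A' | ... | α_m A' | ε

L → X becomes L → X L'
L → g becomes L → g L'
L → L g becomes L' → g L'
L → L a becomes L' → a L'
Add L' → ε

Productions for other non-terminals are unchanged:
  X → g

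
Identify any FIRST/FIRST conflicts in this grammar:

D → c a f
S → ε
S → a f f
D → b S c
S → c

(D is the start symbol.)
A FIRST/FIRST conflict occurs when two productions N → α and N → β for the same non-terminal have FIRST(α) ∩ FIRST(β) ≠ ∅ (with ε ∈ FIRST of a nullable right-hand side, so two nullable alternatives also conflict).

Productions for D:
  D → c a f: FIRST = { 'c' }
  D → b S c: FIRST = { 'b' }
Productions for S:
  S → ε: FIRST = { ε }
  S → a f f: FIRST = { 'a' }
  S → c: FIRST = { 'c' }

All alternatives of each non-terminal have pairwise disjoint FIRST sets.

Answer: No FIRST/FIRST conflicts.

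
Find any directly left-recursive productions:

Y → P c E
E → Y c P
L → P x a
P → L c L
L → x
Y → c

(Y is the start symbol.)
Direct left recursion occurs when N → N α for some non-terminal N (the right-hand side begins with the left-hand side itself).

Y → P c E: starts with P
E → Y c P: starts with Y
L → P x a: starts with P
P → L c L: starts with L
L → x: starts with x
Y → c: starts with c

No direct left recursion found.

Answer: No direct left recursion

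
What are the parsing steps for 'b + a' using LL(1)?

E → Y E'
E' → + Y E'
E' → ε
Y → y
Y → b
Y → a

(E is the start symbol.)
LL(1) parsing maintains a stack (initially the start symbol over $) and the input. At each step: if the stack top is a terminal, match it against the current input token; if it is a non-terminal N, replace it with the RHS of M[N, lookahead] (the unique production whose predict set contains the lookahead).

Stack is shown with the top on the left.

Stack     Input    Action
-------------------------
E $       b + a $  output E → Y E'
Y E' $    b + a $  output Y → b
b E' $    b + a $  match 'b'
E' $      + a $    output E' → + Y E'
+ Y E' $  + a $    match '+'
Y E' $    a $      output Y → a
a E' $    a $      match 'a'
E' $      $        output E' → ε
$         $        accept

The string is accepted.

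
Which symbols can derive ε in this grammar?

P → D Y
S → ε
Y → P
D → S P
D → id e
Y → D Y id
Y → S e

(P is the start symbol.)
A non-terminal is nullable if it can derive ε (the empty string): either it has an ε-production, or it has a production whose right-hand side consists entirely of nullable non-terminals.

ε-productions: S → ε
So S is immediately nullable.
No further non-terminal can be added: every production for the remaining non-terminals contains a terminal or a non-nullable non-terminal.
Nullable = { 'S' }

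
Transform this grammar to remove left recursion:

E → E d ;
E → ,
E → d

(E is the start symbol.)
E → , E'
E → d E'
E' → d ; E'
E' → ε

E is directly left-recursive. The standard transformation for
  A → A α₁ | ... | A α_m | β₁ | ... | β_n
is
  A  → β₁ A' | ... | β_n A'
  A' → α₁ A' | ... | α_m A' | ε

E → , becomes E → , E'
E → d becomes E → d E'
E → E d ; becomes E' → d ; E'
Add E' → ε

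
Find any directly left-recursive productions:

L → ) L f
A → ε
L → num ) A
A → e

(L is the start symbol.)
No direct left recursion

L → ) L f: starts with ')'
A → ε: starts with ε
L → num ) A: starts with num
A → e: starts with e

No direct left recursion found.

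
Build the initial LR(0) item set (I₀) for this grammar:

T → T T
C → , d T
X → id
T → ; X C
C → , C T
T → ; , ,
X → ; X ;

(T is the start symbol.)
First, augment the grammar with T' → T
I₀ = CLOSURE({ [T' → . T] }):
  [T' → . T] has the dot before T: add [T → . T T], [T → . ; X C], [T → . ; , ,]
No further items can be added.

I₀ = { [T → . ; , ,], [T → . ; X C], [T → . T T], [T' → . T] }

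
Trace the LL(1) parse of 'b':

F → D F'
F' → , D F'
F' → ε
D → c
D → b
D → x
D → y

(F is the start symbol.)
LL(1) parsing maintains a stack (initially the start symbol over $) and the input. At each step: if the stack top is a terminal, match it against the current input token; if it is a non-terminal N, replace it with the RHS of M[N, lookahead] (the unique production whose predict set contains the lookahead).

Stack is shown with the top on the left.

Stack   Input  Action
---------------------
F $     b $    output F → D F'
D F' $  b $    output D → b
b F' $  b $    match 'b'
F' $    $      output F' → ε
$       $      accept

The string is accepted.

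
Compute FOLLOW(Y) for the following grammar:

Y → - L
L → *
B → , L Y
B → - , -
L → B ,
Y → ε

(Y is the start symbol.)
To compute FOLLOW(Y), find every occurrence of Y on a right-hand side N → α Y β: add FIRST(β) \ {ε}, and if β is empty or nullable also add FOLLOW(N). Iterate to a fixed point.

Y is the start symbol, so $ ∈ FOLLOW(Y).
In B → , L Y: Y is at the end, add FOLLOW(B)

The FOLLOW sets referred to above (computed the same way, to a fixed point):
  FOLLOW(B) = { ',' }

Taking the union: FOLLOW(Y) = { $, ',' }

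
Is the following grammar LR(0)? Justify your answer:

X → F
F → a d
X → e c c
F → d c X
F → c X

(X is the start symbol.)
A grammar is LR(0) if no state in the canonical LR(0) collection has:
  - both a shift item (dot before a terminal) and a complete item (shift-reduce conflict), or
  - two or more complete items (reduce-reduce conflict; the accept item [X' → X .] counts as a complete item here).

Augment with X' → X and build the canonical LR(0) collection (I0 = CLOSURE({[X' → . X]}), then GOTO on every symbol after a dot until no new states appear). It has 13 states:
  I0: { [F → . a d], [F → . c X], [F → . d c X], [X → . F], [X → . e c c], [X' → . X] }  — shift
  I1: { [X → F .] }  — reduce
  I2: { [X' → X .] }  — accept
  I3: { [F → a . d] }  — shift
  I4: { [F → . a d], [F → . c X], [F → . d c X], [F → c . X], [X → . F], [X → . e c c] }  — shift
  I5: { [F → d . c X] }  — shift
  I6: { [X → e . c c] }  — shift
  I7: { [X → e c . c] }  — shift
  I8: { [X → e c c .] }  — reduce
  I9: { [F → . a d], [F → . c X], [F → . d c X], [F → d c . X], [X → . F], [X → . e c c] }  — shift
  I10: { [F → d c X .] }  — reduce
  I11: { [F → c X .] }  — reduce
  I12: { [F → a d .] }  — reduce

Every state is either a pure shift/goto state or contains exactly one complete item and nothing to shift — no conflicts. The grammar is LR(0).

Answer: Yes, the grammar is LR(0)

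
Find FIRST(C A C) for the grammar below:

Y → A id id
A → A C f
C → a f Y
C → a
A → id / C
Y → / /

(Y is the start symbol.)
{ 'a' }

FIRST sets of the non-terminals involved (from the grammar, by fixed-point iteration):
  FIRST(C) = { 'a' }

To compute FIRST(C A C), process the symbols left to right:
Symbol C is a non-terminal. Add FIRST(C) \ {ε} = { 'a' }
C is not nullable (ε ∉ FIRST(C)), so stop here.
FIRST(C A C) = { 'a' }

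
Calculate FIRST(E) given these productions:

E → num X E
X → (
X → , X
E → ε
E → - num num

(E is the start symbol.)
To compute FIRST(E), examine every production with E on the left-hand side, reading each right-hand side left to right until a non-nullable symbol is reached.

From E → num X E:
  - num is a terminal: add 'num' and stop
From E → ε:
  - ε-production, so ε ∈ FIRST(E)
From E → - num num:
  - '-' is a terminal: add '-' and stop

Collecting: FIRST(E) = { '-', 'num', ε }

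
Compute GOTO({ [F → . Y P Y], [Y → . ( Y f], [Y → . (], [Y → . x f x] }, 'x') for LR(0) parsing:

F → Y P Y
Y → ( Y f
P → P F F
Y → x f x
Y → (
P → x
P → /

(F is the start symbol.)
{ [Y → x . f x] }

GOTO(I, 'x') = CLOSURE({ [A → αX.β] : [A → α.Xβ] ∈ I, X = 'x' })

Items with dot before 'x', with the dot advanced:
  [Y → . x f x] → [Y → x . f x]
Closure adds nothing (no advanced item has the dot before a non-terminal).

GOTO = { [Y → x . f x] }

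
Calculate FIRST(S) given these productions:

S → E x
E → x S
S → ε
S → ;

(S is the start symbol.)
FIRST sets of the other non-terminals involved (by the same procedure, iterated to a fixed point):
  FIRST(E) = { 'x' }

From S → E x:
  - E is a non-terminal: add FIRST(E) \ {ε} = { 'x' }
    E is not nullable, so stop
From S → ε:
  - ε-production, so ε ∈ FIRST(S)
From S → ;:
  - ';' is a terminal: add ';' and stop

Collecting: FIRST(S) = { ';', 'x', ε }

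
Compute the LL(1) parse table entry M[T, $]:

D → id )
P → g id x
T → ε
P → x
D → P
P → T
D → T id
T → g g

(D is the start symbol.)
T → ε

To find M[T, $], we find productions for T where $ is in the predict set (PREDICT(N → α) = (FIRST(α) \ {ε}) ∪ (FOLLOW(N) if α ⇒* ε)).

Relevant sets:
  FOLLOW(T) = { $, 'id' }

T → ε: PREDICT = { $, 'id' }
  $ is in predict set, so this production goes in M[T, $]
T → g g: PREDICT = { 'g' }

M[T, $] = T → ε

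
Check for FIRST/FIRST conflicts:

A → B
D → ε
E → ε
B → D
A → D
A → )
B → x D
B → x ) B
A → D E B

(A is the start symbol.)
Yes. A → B / A → D on { ε }; A → B / A → D E B on { 'x', ε }; A → D / A → D E B on { ε }; B → x D / B → x ')' B on { 'x' }

A FIRST/FIRST conflict occurs when two productions N → α and N → β for the same non-terminal have FIRST(α) ∩ FIRST(β) ≠ ∅ (with ε ∈ FIRST of a nullable right-hand side, so two nullable alternatives also conflict).

FIRST sets of the non-terminals at (or reachable through a nullable prefix from) the front of some alternative:
  FIRST(B) = { 'x', ε }
  FIRST(D) = { ε }
  FIRST(E) = { ε }

Productions for A:
  A → B: FIRST = { 'x', ε }
  A → D: FIRST = { ε }
  A → ): FIRST = { ')' }
  A → D E B: FIRST = { 'x', ε }
Productions for B:
  B → D: FIRST = { ε }
  B → x D: FIRST = { 'x' }
  B → x ) B: FIRST = { 'x' }
D, E have only one production, so no FIRST/FIRST conflict is possible there.

Conflict for A: A → B and A → D
  Overlap: { ε }
Conflict for A: A → B and A → D E B
  Overlap: { 'x', ε }
Conflict for A: A → D and A → D E B
  Overlap: { ε }
Conflict for B: B → x D and B → x ) B
  Overlap: { 'x' }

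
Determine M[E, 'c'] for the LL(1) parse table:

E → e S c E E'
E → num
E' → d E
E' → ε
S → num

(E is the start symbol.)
To find M[E, 'c'], we find productions for E where 'c' is in the predict set (PREDICT(N → α) = (FIRST(α) \ {ε}) ∪ (FOLLOW(N) if α ⇒* ε)).

E → e S c E E': PREDICT = { 'e' }
E → num: PREDICT = { 'num' }

M[E, 'c'] is empty (no production applies)

Answer: Empty (error entry)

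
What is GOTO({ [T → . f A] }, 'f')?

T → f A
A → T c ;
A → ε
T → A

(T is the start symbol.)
{ [A → . T c ;], [A → .], [T → . A], [T → . f A], [T → f . A] }

GOTO(I, 'f') = CLOSURE({ [A → αX.β] : [A → α.Xβ] ∈ I, X = 'f' })

Items with dot before 'f', with the dot advanced:
  [T → . f A] → [T → f . A]
Closure of the advanced items:
  [T → f . A] has the dot before A: add [A → . T c ;], [A → .]
  [A → . T c ;] has the dot before T: add [T → . f A], [T → . A]

GOTO = { [A → . T c ;], [A → .], [T → . A], [T → . f A], [T → f . A] }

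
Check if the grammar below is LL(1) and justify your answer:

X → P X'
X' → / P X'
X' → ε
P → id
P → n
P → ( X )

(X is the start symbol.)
A grammar is LL(1) if for each non-terminal N with multiple productions, the predict sets of those productions are pairwise disjoint, where PREDICT(N → α) = (FIRST(α) \ {ε}) ∪ (FOLLOW(N) if α ⇒* ε).

Relevant sets:
  FOLLOW(X') = { $, ')' }

For X':
  PREDICT(X' → '/' P X') = { '/' }
  PREDICT(X' → ε) = { $, ')' }
For P:
  PREDICT(P → id) = { 'id' }
  PREDICT(P → n) = { 'n' }
  PREDICT(P → '(' X ')') = { '(' }
X has a single production, so nothing to check there.

All predict sets are disjoint. The grammar IS LL(1).

Answer: Yes, the grammar is LL(1).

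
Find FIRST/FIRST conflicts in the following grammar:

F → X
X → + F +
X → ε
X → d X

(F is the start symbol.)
A FIRST/FIRST conflict occurs when two productions N → α and N → β for the same non-terminal have FIRST(α) ∩ FIRST(β) ≠ ∅ (with ε ∈ FIRST of a nullable right-hand side, so two nullable alternatives also conflict).

Productions for X:
  X → + F +: FIRST = { '+' }
  X → ε: FIRST = { ε }
  X → d X: FIRST = { 'd' }
F has only one production, so no FIRST/FIRST conflict is possible there.

All alternatives of each non-terminal have pairwise disjoint FIRST sets.

Answer: No FIRST/FIRST conflicts.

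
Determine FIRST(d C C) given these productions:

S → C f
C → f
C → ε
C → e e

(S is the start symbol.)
{ 'd' }

To compute FIRST(d C C), process the symbols left to right:
Symbol d is a terminal. Add 'd' and stop.
FIRST(d C C) = { 'd' }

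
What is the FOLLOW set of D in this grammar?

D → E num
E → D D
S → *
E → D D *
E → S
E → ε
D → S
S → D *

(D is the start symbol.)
{ $, '*', 'num' }

D is the start symbol, so $ ∈ FOLLOW(D).
In E → D D: D is followed by D, add FIRST(D) \ {ε} = { '*', 'num' }
In E → D D: D is at the end, add FOLLOW(E)
In E → D D *: D is followed by D '*', add FIRST(D '*') \ {ε} = { '*', 'num' }
In E → D D *: D is followed by '*', add FIRST('*') \ {ε} = { '*' }
In S → D *: D is followed by '*', add FIRST('*') \ {ε} = { '*' }

The FOLLOW sets referred to above (computed the same way, to a fixed point):
  FOLLOW(E) = { 'num' }

Taking the union: FOLLOW(D) = { $, '*', 'num' }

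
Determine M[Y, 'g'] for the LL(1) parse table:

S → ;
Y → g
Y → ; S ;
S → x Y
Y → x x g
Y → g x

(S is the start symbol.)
To find M[Y, 'g'], we find productions for Y where 'g' is in the predict set (PREDICT(N → α) = (FIRST(α) \ {ε}) ∪ (FOLLOW(N) if α ⇒* ε)).

Y → g: PREDICT = { 'g' }
  'g' is in predict set, so this production goes in M[Y, 'g']
Y → ; S ;: PREDICT = { ';' }
Y → x x g: PREDICT = { 'x' }
Y → g x: PREDICT = { 'g' }
  'g' is in predict set, so this production goes in M[Y, 'g']

M[Y, 'g'] = Y → g, Y → g x  (a multiply-defined cell — the grammar is not LL(1))

Answer: Y → g, Y → g x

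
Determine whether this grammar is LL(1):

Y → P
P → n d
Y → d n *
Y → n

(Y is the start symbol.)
No. Predict set conflict for Y: { 'n' }

A grammar is LL(1) if for each non-terminal N with multiple productions, the predict sets of those productions are pairwise disjoint, where PREDICT(N → α) = (FIRST(α) \ {ε}) ∪ (FOLLOW(N) if α ⇒* ε).

Relevant sets:
  FIRST(P) = { 'n' }

For Y:
  PREDICT(Y → P) = { 'n' }
  PREDICT(Y → d n '*') = { 'd' }
  PREDICT(Y → n) = { 'n' }
P has a single production, so nothing to check there.

Conflict found: Predict set conflict for Y: { 'n' }
The grammar is NOT LL(1).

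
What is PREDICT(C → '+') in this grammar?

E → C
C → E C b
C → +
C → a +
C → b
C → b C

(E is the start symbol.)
{ '+' }

PREDICT(C → '+') = (FIRST(RHS) \ {ε}) ∪ (FOLLOW(C) if ε ∈ FIRST(RHS), i.e. RHS ⇒* ε)
FIRST('+') = { '+' }
ε ∉ FIRST('+'), so FOLLOW(C) is not added.
PREDICT(C → '+') = { '+' }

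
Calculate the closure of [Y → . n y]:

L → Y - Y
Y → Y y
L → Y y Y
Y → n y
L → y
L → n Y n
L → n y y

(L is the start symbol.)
{ [Y → . n y] }

Start with: [Y → . n y]
The dot precedes the terminal n, so nothing is added.

CLOSURE = { [Y → . n y] }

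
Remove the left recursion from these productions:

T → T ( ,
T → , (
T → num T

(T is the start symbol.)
T is directly left-recursive. The standard transformation for
  A → A α₁ | ... | A α_m | β₁ | ... | β_n
is
  A  → β₁ A' | ... | β_n A'
  A' → α₁ A' | ... | α_m A' | ε

T → , ( becomes T → , ( T'
T → num T becomes T → num T T'
T → T ( , becomes T' → ( , T'
Add T' → ε

Resulting grammar:
T → , ( T'
T → num T T'
T' → ( , T'
T' → ε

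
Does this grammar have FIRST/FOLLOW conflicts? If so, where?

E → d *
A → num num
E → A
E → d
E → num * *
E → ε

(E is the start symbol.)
No FIRST/FOLLOW conflicts.

A FIRST/FOLLOW conflict occurs when a non-terminal N has a nullable alternative N → β (β ⇒* ε) and another alternative N → α with FIRST(α) ∩ FOLLOW(N) ≠ ∅: on such a lookahead the parser cannot decide between expanding α and letting N vanish via β.

Nullable non-terminals: E.
FIRST sets used below: FIRST(A) = { 'num' }

E: nullable alternative(s) E → ε; FOLLOW(E) = { $ }
  E → d *: FIRST \ {ε} = { 'd' } — disjoint from FOLLOW(E)
  E → A: FIRST \ {ε} = { 'num' } — disjoint from FOLLOW(E)
  E → d: FIRST \ {ε} = { 'd' } — disjoint from FOLLOW(E)
  E → num * *: FIRST \ {ε} = { 'num' } — disjoint from FOLLOW(E)
  E → ε: FIRST \ {ε} = { } — this is the only nullable alternative, skip

A has no nullable alternative, so no FIRST/FOLLOW check is needed there.

No FIRST/FOLLOW conflicts found.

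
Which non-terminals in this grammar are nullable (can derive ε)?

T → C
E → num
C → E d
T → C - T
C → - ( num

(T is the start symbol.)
There are no ε-productions, so no non-terminal can derive ε.
No non-terminals are nullable.

Answer: None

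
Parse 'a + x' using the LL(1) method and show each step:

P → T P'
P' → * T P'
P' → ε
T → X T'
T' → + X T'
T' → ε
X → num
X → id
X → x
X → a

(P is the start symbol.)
LL(1) parsing maintains a stack (initially the start symbol over $) and the input. At each step: if the stack top is a terminal, match it against the current input token; if it is a non-terminal N, replace it with the RHS of M[N, lookahead] (the unique production whose predict set contains the lookahead).

Stack is shown with the top on the left.

Stack        Input    Action
----------------------------
P $          a + x $  output P → T P'
T P' $       a + x $  output T → X T'
X T' P' $    a + x $  output X → a
a T' P' $    a + x $  match 'a'
T' P' $      + x $    output T' → + X T'
+ X T' P' $  + x $    match '+'
X T' P' $    x $      output X → x
x T' P' $    x $      match 'x'
T' P' $      $        output T' → ε
P' $         $        output P' → ε
$            $        accept

The string is accepted.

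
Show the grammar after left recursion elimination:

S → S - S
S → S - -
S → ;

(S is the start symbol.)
S → ; S'
S' → - S S'
S' → - - S'
S' → ε

S is directly left-recursive. The standard transformation for
  A → A α₁ | ... | A α_m | β₁ | ... | β_n
is
  A  → β₁ A' | ... | β_n A'
  A' → α₁ A' | ... | α_m A' | ε

S → ; becomes S → ; S'
S → S - S becomes S' → - S S'
S → S - - becomes S' → - - S'
Add S' → ε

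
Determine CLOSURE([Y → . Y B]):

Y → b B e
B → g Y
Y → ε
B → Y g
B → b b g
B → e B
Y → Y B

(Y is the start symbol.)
Start with: [Y → . Y B]
  [Y → . Y B] has the dot before Y: add [Y → . b B e], [Y → .]
No further items can be added.

CLOSURE = { [Y → . Y B], [Y → . b B e], [Y → .] }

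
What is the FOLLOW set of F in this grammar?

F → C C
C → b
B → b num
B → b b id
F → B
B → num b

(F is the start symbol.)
F is the start symbol, so $ ∈ FOLLOW(F).
F does not occur on any right-hand side.

Taking the union: FOLLOW(F) = { $ }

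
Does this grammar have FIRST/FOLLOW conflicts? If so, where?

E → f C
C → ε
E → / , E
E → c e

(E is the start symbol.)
A FIRST/FOLLOW conflict occurs when a non-terminal N has a nullable alternative N → β (β ⇒* ε) and another alternative N → α with FIRST(α) ∩ FOLLOW(N) ≠ ∅: on such a lookahead the parser cannot decide between expanding α and letting N vanish via β.

Nullable non-terminals: C.
C has a nullable alternative but only one production, so nothing to check.

E has no nullable alternative, so no FIRST/FOLLOW check is needed there.

No FIRST/FOLLOW conflicts found.

Answer: No FIRST/FOLLOW conflicts.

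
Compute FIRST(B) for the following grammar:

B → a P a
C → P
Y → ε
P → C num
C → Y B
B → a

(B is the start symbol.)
{ 'a' }

To compute FIRST(B), examine every production with B on the left-hand side, reading each right-hand side left to right until a non-nullable symbol is reached.

From B → a P a:
  - a is a terminal: add 'a' and stop
From B → a:
  - a is a terminal: add 'a' and stop

Collecting: FIRST(B) = { 'a' }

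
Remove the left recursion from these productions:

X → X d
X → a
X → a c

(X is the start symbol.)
X → a X'
X → a c X'
X' → d X'
X' → ε

X is directly left-recursive. The standard transformation for
  A → A α₁ | ... | A α_m | β₁ | ... | β_n
is
  A  → β₁ A' | ... | β_n A'
  A' → α₁ A' | ... | α_m A' | ε

X → a becomes X → a X'
X → a c becomes X → a c X'
X → X d becomes X' → d X'
Add X' → ε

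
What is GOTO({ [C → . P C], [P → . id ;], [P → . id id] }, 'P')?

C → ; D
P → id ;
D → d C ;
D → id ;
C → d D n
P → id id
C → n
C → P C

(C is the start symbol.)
GOTO(I, 'P') = CLOSURE({ [A → αX.β] : [A → α.Xβ] ∈ I, X = 'P' })

Items with dot before 'P', with the dot advanced:
  [C → . P C] → [C → P . C]
Closure of the advanced items:
  [C → P . C] has the dot before C: add [C → . ; D], [C → . d D n], [C → . n], [C → . P C]
  [C → . P C] has the dot before P: add [P → . id ;], [P → . id id]

GOTO = { [C → . ; D], [C → . P C], [C → . d D n], [C → . n], [C → P . C], [P → . id ;], [P → . id id] }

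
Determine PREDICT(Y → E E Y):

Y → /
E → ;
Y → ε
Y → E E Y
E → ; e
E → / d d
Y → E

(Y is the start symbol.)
{ '/', ';' }

PREDICT(Y → E E Y) = (FIRST(RHS) \ {ε}) ∪ (FOLLOW(Y) if ε ∈ FIRST(RHS), i.e. RHS ⇒* ε)
FIRST(E) = { '/', ';' }
FIRST(E E Y) = { '/', ';' }
ε ∉ FIRST(E E Y), so FOLLOW(Y) is not added.
PREDICT(Y → E E Y) = { '/', ';' }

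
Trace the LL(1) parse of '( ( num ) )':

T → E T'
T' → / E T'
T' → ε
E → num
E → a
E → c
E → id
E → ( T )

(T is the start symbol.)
Stack is shown with the top on the left.

Stack               Input          Action
-----------------------------------------
T $                 ( ( num ) ) $  output T → E T'
E T' $              ( ( num ) ) $  output E → ( T )
( T ) T' $          ( ( num ) ) $  match '('
T ) T' $            ( num ) ) $    output T → E T'
E T' ) T' $         ( num ) ) $    output E → ( T )
( T ) T' ) T' $     ( num ) ) $    match '('
T ) T' ) T' $       num ) ) $      output T → E T'
E T' ) T' ) T' $    num ) ) $      output E → num
num T' ) T' ) T' $  num ) ) $      match 'num'
T' ) T' ) T' $      ) ) $          output T' → ε
) T' ) T' $         ) ) $          match ')'
T' ) T' $           ) $            output T' → ε
) T' $              ) $            match ')'
T' $                $              output T' → ε
$                   $              accept

The string is accepted.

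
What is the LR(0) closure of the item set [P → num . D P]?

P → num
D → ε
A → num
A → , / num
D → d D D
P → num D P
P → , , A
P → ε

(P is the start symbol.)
To compute CLOSURE, for each item [A → α.Bβ] where B is a non-terminal, add [B → .γ] for all productions B → γ; repeat for the newly added items until nothing changes.

Start with: [P → num . D P]
  [P → num . D P] has the dot before D: add [D → .], [D → . d D D]
No further items can be added.

CLOSURE = { [D → . d D D], [D → .], [P → num . D P] }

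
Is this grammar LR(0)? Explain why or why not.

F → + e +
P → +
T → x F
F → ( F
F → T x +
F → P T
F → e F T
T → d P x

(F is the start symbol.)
A grammar is LR(0) if no state in the canonical LR(0) collection has:
  - both a shift item (dot before a terminal) and a complete item (shift-reduce conflict), or
  - two or more complete items (reduce-reduce conflict; the accept item [F' → F .] counts as a complete item here).

Augment with F' → F and build the canonical LR(0) collection (I0 = CLOSURE({[F' → . F]}), then GOTO on every symbol after a dot until no new states appear). It has 21 states:
  I0: { [F → . ( F], [F → . + e +], [F → . P T], [F → . T x +], [F → . e F T], [F' → . F], [P → . +], [T → . d P x], [T → . x F] }  — shift
  I1: { [F → ( . F], [F → . ( F], [F → . + e +], [F → . P T], [F → . T x +], [F → . e F T], [P → . +], [T → . d P x], [T → . x F] }  — shift
  I2: { [F → + . e +], [P → + .] }  — shift, reduce
  I3: { [F' → F .] }  — accept
  I4: { [F → P . T], [T → . d P x], [T → . x F] }  — shift
  I5: { [F → T . x +] }  — shift
  I6: { [P → . +], [T → d . P x] }  — shift
  I7: { [F → . ( F], [F → . + e +], [F → . P T], [F → . T x +], [F → . e F T], [F → e . F T], [P → . +], [T → . d P x], [T → . x F] }  — shift
  I8: { [F → . ( F], [F → . + e +], [F → . P T], [F → . T x +], [F → . e F T], [P → . +], [T → . d P x], [T → . x F], [T → x . F] }  — shift
  I9: { [T → x F .] }  — reduce
  I10: { [F → e F . T], [T → . d P x], [T → . x F] }  — shift
  I11: { [F → e F T .] }  — reduce
  I12: { [P → + .] }  — reduce
  I13: { [T → d P . x] }  — shift
  I14: { [T → d P x .] }  — reduce
  I15: { [F → T x . +] }  — shift
  I16: { [F → T x + .] }  — reduce
  I17: { [F → P T .] }  — reduce
  I18: { [F → + e . +] }  — shift
  I19: { [F → + e + .] }  — reduce
  I20: { [F → ( F .] }  — reduce

Conflict in state I2:
  Shift-reduce conflict between [P → + .] and [F → + . e +]
So the grammar is NOT LR(0).

Answer: No. Shift-reduce conflict between [P → + .] and [F → + . e +]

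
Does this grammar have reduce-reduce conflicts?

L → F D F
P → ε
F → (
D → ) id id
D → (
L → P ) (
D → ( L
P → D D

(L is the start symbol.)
Augment with L' → L and build the canonical LR(0) collection (I0 = CLOSURE({[L' → . L]}), then GOTO on every symbol after a dot until no new states appear). It has 17 states:
  I0: { [D → . ( L], [D → . (], [D → . ) id id], [F → . (], [L → . F D F], [L → . P ) (], [L' → . L], [P → . D D], [P → .] }  — shift, reduce
  I1: { [D → ( . L], [D → ( .], [D → . ( L], [D → . (], [D → . ) id id], [F → ( .], [F → . (], [L → . F D F], [L → . P ) (], [P → . D D], [P → .] }  — shift, 3 reduces
  I2: { [D → ) . id id] }  — shift
  I3: { [D → . ( L], [D → . (], [D → . ) id id], [P → D . D] }  — shift
  I4: { [D → . ( L], [D → . (], [D → . ) id id], [L → F . D F] }  — shift
  I5: { [L' → L .] }  — accept
  I6: { [L → P . ) (] }  — shift
  I7: { [L → P ) . (] }  — shift
  I8: { [L → P ) ( .] }  — reduce
  I9: { [D → ( . L], [D → ( .], [D → . ( L], [D → . (], [D → . ) id id], [F → . (], [L → . F D F], [L → . P ) (], [P → . D D], [P → .] }  — shift, 2 reduces
  I10: { [F → . (], [L → F D . F] }  — shift
  I11: { [F → ( .] }  — reduce
  I12: { [L → F D F .] }  — reduce
  I13: { [D → ( L .] }  — reduce
  I14: { [P → D D .] }  — reduce
  I15: { [D → ) id . id] }  — shift
  I16: { [D → ) id id .] }  — reduce

I1 contains complete items [D → ( .], [F → ( .], [P → .] — reduce-reduce conflict.
I9 contains complete items [D → ( .], [P → .] — reduce-reduce conflict.

Answer: Yes — I1: [D → ( .] vs [F → ( .]; I9: [D → ( .] vs [P → .]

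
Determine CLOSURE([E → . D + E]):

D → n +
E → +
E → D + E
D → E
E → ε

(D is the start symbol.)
{ [D → . E], [D → . n +], [E → . +], [E → . D + E], [E → .] }

To compute CLOSURE, for each item [A → α.Bβ] where B is a non-terminal, add [B → .γ] for all productions B → γ; repeat for the newly added items until nothing changes.

Start with: [E → . D + E]
  [E → . D + E] has the dot before D: add [D → . n +], [D → . E]
  [D → . E] has the dot before E: add [E → . +], [E → .]
No further items can be added.

CLOSURE = { [D → . E], [D → . n +], [E → . +], [E → . D + E], [E → .] }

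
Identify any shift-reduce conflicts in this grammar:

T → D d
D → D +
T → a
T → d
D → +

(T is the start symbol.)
No shift-reduce conflicts

A shift-reduce conflict occurs when an LR(0) state has both:
  - a complete (reduce) item [A → α .] (dot at the end), and
  - a shift item [B → β . c γ] (dot before a terminal).

Augment with T' → T and build the canonical LR(0) collection (I0 = CLOSURE({[T' → . T]}), then GOTO on every symbol after a dot until no new states appear). It has 8 states:
  I0: { [D → . +], [D → . D +], [T → . D d], [T → . a], [T → . d], [T' → . T] }  — shift
  I1: { [D → + .] }  — reduce
  I2: { [D → D . +], [T → D . d] }  — shift
  I3: { [T' → T .] }  — accept
  I4: { [T → a .] }  — reduce
  I5: { [T → d .] }  — reduce
  I6: { [D → D + .] }  — reduce
  I7: { [T → D d .] }  — reduce

No state contains both a complete item and a shift item.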